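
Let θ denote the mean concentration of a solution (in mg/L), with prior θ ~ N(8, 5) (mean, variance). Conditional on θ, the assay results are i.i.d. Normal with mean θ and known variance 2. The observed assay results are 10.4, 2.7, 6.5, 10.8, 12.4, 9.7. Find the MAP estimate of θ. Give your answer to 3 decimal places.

n = 6; x̄ = (10.4 + 2.7 + 6.5 + 10.8 + 12.4 + 9.7)/6 = 52.5/6 = 8.75.
For a Normal prior and Normal likelihood with known variance, the posterior is Normal; its mode equals its mean, the precision-weighted average.
Prior precision 1/σ₀² = 1/5 = 0.2; data precision n/σ² = 6/2 = 3.
θ̂ = (0.2·8 + 3·8.75) / (0.2 + 3) = 27.85/3.2 = 8.703125 ≈ 8.703.

θ̂_MAP = 8.703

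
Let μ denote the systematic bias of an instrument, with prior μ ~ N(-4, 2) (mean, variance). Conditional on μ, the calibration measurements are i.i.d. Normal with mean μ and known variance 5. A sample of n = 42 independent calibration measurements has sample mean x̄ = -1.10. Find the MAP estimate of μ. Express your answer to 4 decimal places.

μ̂_MAP = -1.2629

n = 42, x̄ = -1.10.
For a Normal prior and Normal likelihood with known variance, the posterior is Normal; its mode equals its mean, the precision-weighted average.
Prior precision 1/σ₀² = 1/2 = 0.5; data precision n/σ² = 42/5 = 8.4.
μ̂ = (0.5·(-4) + 8.4·(-1.1)) / (0.5 + 8.4) = (-11.24)/8.9 = -562/445 ≈ -1.2629.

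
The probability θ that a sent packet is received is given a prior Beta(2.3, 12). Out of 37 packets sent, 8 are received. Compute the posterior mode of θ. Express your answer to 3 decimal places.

θ̂_MAP = 0.189

Prior: Beta(2.3, 12).
Data: 8 successes in 37 trials. The binomial likelihood contributes θ^8(1−θ)^29, so the posterior is Beta(2.3+8, 12+29) = Beta(10.3, 41).
For Beta(a, b) with a, b > 1 the mode is (a−1)/(a+b−2) = 9.3/49.3 ≈ 0.189.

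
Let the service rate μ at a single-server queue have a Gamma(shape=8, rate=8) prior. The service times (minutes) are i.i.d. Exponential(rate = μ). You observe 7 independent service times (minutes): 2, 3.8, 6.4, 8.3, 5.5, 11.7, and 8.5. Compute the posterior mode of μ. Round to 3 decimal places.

The Exponential(rate=μ) likelihood is ∝ μ^n e^(−μΣtᵢ). Here n = 7 and Σtᵢ = 2 + 3.8 + 6.4 + 8.3 + 5.5 + 11.7 + 8.5 = 46.2.
Posterior ∝ μ^7e^(−8μ) · μ^7e^(−46.2μ) = μ^14e^(−54.2μ), i.e. Gamma(15, 54.2).
Mode = (a−1)/b = 14/54.2 ≈ 0.258.

μ̂_MAP = 0.258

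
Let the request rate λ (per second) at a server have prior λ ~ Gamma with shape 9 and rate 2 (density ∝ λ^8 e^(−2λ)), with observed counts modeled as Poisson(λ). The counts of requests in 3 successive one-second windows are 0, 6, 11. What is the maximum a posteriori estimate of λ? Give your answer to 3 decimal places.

λ̂_MAP = 5.000

Σxᵢ = 0+6+11 = 17, with n = 3.
Posterior ∝ λ^8e^(−2λ) · λ^17e^(−3λ) = λ^25e^(−5λ), i.e. Gamma(shape=26, rate=5).
The mode of a Gamma(a, b) with a ≥ 1 (shape–rate) is (a−1)/b = 25/5 ≈ 5.000.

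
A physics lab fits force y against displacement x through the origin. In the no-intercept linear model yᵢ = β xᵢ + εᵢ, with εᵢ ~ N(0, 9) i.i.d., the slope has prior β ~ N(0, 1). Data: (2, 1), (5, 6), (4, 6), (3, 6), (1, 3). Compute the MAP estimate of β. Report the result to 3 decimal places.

log p(β | y) = −Σ(yᵢ − βxᵢ)²/(2·9) − β²/(2·1) + const.
Setting the derivative to zero: Σxᵢ(yᵢ − βxᵢ)/9 − β/1 = 0, so β = Σxᵢyᵢ / (Σxᵢ² + σ²/τ²).
Σxᵢyᵢ = 2·1 + 5·6 + 4·6 + 3·6 + 1·3 = 77; Σxᵢ² = 55; σ²/τ² = 9.
β̂_MAP = 77 / (55 + 9) = 77/64 ≈ 1.203.

β̂_MAP = 1.203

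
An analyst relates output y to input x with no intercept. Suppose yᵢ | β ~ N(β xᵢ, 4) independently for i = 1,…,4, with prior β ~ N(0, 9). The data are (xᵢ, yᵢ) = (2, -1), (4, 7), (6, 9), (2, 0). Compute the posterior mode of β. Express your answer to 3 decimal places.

β̂_MAP = 1.324

log p(β | y) = −Σ(yᵢ − βxᵢ)²/(2·4) − β²/(2·9) + const.
Setting the derivative to zero: Σxᵢ(yᵢ − βxᵢ)/4 − β/9 = 0, so β = Σxᵢyᵢ / (Σxᵢ² + σ²/τ²).
Σxᵢyᵢ = 2·(-1) + 4·7 + 6·9 + 2·0 = 80; Σxᵢ² = 60; σ²/τ² = 4/9.
β̂_MAP = 80 / (60 + 4/9) = 80/(544/9) = 45/34 ≈ 1.324.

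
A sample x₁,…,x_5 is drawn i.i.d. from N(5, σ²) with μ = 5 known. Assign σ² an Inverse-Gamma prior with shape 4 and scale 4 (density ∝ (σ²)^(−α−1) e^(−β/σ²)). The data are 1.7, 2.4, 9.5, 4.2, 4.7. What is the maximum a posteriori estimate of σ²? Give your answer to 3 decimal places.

Sum of squared deviations about the known mean: SS = (1.7−5)² + (2.4−5)² + (9.5−5)² + (4.2−5)² + (4.7−5)² = 38.63.
The Normal likelihood contributes (σ²)^(−n/2) exp(−SS/(2σ²)), so the posterior is Inverse-Gamma(α + n/2, β + SS/2) = Inverse-Gamma(6.5, 23.315).
The mode of Inverse-Gamma(a, b) is b/(a+1) = 23.315/7.5 ≈ 3.109.

σ̂²_MAP = 3.109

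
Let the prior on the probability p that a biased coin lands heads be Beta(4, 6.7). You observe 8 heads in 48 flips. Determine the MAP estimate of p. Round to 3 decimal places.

Prior: Beta(4, 6.7).
Data: 8 successes in 48 trials. The binomial likelihood contributes p^8(1−p)^40, so the posterior is Beta(4+8, 6.7+40) = Beta(12, 46.7).
For Beta(a, b) with a, b > 1 the mode is (a−1)/(a+b−2) = 11/56.7 ≈ 0.194.

p̂_MAP = 0.194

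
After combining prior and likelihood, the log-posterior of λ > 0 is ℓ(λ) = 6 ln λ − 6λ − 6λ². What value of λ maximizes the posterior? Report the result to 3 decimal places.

ℓ'(λ) = 6/λ − 6 − 12λ. Setting this to zero and multiplying by λ: 12λ² + 6λ − 6 = 0.
λ = (−6 + √(6² + 4·12·6)) / (2·12) = (−6 + √324) / 24 = (−6 + 18)/24 = 1/2.
ℓ''(λ) = −6/λ² − 12 < 0, confirming a maximum.

λ̂_MAP = 0.500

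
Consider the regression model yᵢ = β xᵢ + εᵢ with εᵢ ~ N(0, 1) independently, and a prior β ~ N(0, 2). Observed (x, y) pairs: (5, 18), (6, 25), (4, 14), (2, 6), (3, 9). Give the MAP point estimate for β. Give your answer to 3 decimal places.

log p(β | y) = −Σ(yᵢ − βxᵢ)²/(2·1) − β²/(2·2) + const.
Setting the derivative to zero: Σxᵢ(yᵢ − βxᵢ)/1 − β/2 = 0, so β = Σxᵢyᵢ / (Σxᵢ² + σ²/τ²).
Σxᵢyᵢ = 5·18 + 6·25 + 4·14 + 2·6 + 3·9 = 335; Σxᵢ² = 90; σ²/τ² = 0.5.
β̂_MAP = 335 / (90 + 0.5) = 335/90.5 ≈ 3.702.

β̂_MAP = 3.702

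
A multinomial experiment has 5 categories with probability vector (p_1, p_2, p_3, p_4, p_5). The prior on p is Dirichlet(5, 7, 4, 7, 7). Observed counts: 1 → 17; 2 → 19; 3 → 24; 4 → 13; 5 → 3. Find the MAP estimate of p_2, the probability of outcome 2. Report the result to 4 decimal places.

The posterior is Dirichlet(αᵢ + nᵢ) = Dirichlet(22, 26, 28, 20, 10).
For a Dirichlet(a₁,…,a_K) with all aᵢ > 1, the mode has j-th component (aⱼ − 1)/(Σaᵢ − K).
Here Σaᵢ = 106 and K = 5, so p_2 = (26 − 1)/(106 − 5) = 25/101 ≈ 0.2475.

MAP estimate: 0.2475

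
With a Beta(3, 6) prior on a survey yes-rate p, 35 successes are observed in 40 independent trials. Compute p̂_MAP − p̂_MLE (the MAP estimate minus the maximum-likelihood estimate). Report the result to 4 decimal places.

MAP − MLE = -0.0878

Posterior is Beta(38, 11); MAP = (38−1)/(49−2) = 37/47 ≈ 0.78723.
MLE ignores the prior: p̂_MLE = k/n = 35/40 ≈ 0.87500.
Difference = 37/47 − 35/40 = -33/376 ≈ -0.0878.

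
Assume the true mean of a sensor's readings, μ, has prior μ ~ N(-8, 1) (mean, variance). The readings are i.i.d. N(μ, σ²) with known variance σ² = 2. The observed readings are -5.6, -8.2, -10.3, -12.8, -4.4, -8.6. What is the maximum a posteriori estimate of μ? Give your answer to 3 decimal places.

μ̂_MAP = -8.238

n = 6; x̄ = ((-5.6) + (-8.2) + (-10.3) + (-12.8) + (-4.4) + (-8.6))/6 = -49.9/6 = -499/60 ≈ -8.3167.
For a Normal prior and Normal likelihood with known variance, the posterior is Normal; its mode equals its mean, the precision-weighted average.
Prior precision 1/σ₀² = 1/1 = 1; data precision n/σ² = 6/2 = 3.
μ̂ = (1·(-8) + 3·(-499/60)) / (1 + 3) = (-32.95)/4 = -8.2375 ≈ -8.238.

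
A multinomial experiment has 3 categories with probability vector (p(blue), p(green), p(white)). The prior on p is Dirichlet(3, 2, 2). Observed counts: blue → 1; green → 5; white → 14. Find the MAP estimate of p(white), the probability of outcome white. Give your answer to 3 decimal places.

MAP estimate of p(white) = 0.625

The posterior is Dirichlet(αᵢ + nᵢ) = Dirichlet(4, 7, 16).
For a Dirichlet(a₁,…,a_K) with all aᵢ > 1, the mode has j-th component (aⱼ − 1)/(Σaᵢ − K).
Here Σaᵢ = 27 and K = 3, so p(white) = (16 − 1)/(27 − 3) = 15/24 ≈ 0.625.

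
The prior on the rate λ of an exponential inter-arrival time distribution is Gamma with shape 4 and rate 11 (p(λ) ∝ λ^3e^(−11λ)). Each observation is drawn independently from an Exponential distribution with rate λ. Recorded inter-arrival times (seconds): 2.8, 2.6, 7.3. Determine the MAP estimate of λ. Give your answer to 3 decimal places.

λ̂_MAP = 0.253

The Exponential(rate=λ) likelihood is ∝ λ^n e^(−λΣtᵢ). Here n = 3 and Σtᵢ = 2.8 + 2.6 + 7.3 = 12.7.
Posterior ∝ λ^3e^(−11λ) · λ^3e^(−12.7λ) = λ^6e^(−23.7λ), i.e. Gamma(7, 23.7).
Mode = (a−1)/b = 6/23.7 ≈ 0.253.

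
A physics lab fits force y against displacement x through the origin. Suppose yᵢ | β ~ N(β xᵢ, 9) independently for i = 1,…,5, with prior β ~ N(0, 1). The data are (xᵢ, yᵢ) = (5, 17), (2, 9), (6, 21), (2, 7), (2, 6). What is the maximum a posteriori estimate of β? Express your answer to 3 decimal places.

log p(β | y) = −Σ(yᵢ − βxᵢ)²/(2·9) − β²/(2·1) + const.
Setting the derivative to zero: Σxᵢ(yᵢ − βxᵢ)/9 − β/1 = 0, so β = Σxᵢyᵢ / (Σxᵢ² + σ²/τ²).
Σxᵢyᵢ = 5·17 + 2·9 + 6·21 + 2·7 + 2·6 = 255; Σxᵢ² = 73; σ²/τ² = 9.
β̂_MAP = 255 / (73 + 9) = 255/82 ≈ 3.110.

β̂_MAP = 3.110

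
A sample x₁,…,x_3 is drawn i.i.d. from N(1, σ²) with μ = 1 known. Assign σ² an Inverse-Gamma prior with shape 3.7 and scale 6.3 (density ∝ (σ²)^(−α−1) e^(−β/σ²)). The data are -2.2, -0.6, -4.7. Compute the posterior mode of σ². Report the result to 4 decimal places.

Sum of squared deviations about the known mean: SS = (-2.2−1)² + (-0.6−1)² + (-4.7−1)² = 45.29.
The Normal likelihood contributes (σ²)^(−n/2) exp(−SS/(2σ²)), so the posterior is Inverse-Gamma(α + n/2, β + SS/2) = Inverse-Gamma(5.2, 28.945).
The mode of Inverse-Gamma(a, b) is b/(a+1) = 28.945/6.2 ≈ 4.6685.

σ̂²_MAP = 4.6685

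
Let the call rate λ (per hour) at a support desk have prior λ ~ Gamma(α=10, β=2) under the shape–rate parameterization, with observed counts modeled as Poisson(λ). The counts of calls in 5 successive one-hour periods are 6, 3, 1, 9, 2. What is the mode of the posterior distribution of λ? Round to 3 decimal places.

λ̂_MAP = 4.286

Σxᵢ = 6+3+1+9+2 = 21, with n = 5.
Posterior ∝ λ^9e^(−2λ) · λ^21e^(−5λ) = λ^30e^(−7λ), i.e. Gamma(shape=31, rate=7).
The mode of a Gamma(a, b) with a ≥ 1 (shape–rate) is (a−1)/b = 30/7 ≈ 4.286.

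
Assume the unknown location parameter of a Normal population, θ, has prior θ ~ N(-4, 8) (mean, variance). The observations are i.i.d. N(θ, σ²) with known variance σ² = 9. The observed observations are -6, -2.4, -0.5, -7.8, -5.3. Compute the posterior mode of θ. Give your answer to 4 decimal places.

n = 5; x̄ = ((-6) + (-2.4) + (-0.5) + (-7.8) + (-5.3))/5 = -22/5 = -4.4.
For a Normal prior and Normal likelihood with known variance, the posterior is Normal; its mode equals its mean, the precision-weighted average.
Prior precision 1/σ₀² = 1/8 = 0.125; data precision n/σ² = 5/9.
θ̂ = (0.125·(-4) + (5/9)·(-4.4)) / (0.125 + 5/9) = (-53/18)/(49/72) = -212/49 ≈ -4.3265.

θ̂_MAP = -4.3265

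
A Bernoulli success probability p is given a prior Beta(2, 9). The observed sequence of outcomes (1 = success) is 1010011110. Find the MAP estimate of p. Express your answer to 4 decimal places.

p̂_MAP = 0.3684

Prior: Beta(2, 9).
Data: 6 successes in 10 trials (from the sequence). The binomial likelihood contributes p^6(1−p)^4, so the posterior is Beta(2+6, 9+4) = Beta(8, 13).
For Beta(a, b) with a, b > 1 the mode is (a−1)/(a+b−2) = 7/19 ≈ 0.3684.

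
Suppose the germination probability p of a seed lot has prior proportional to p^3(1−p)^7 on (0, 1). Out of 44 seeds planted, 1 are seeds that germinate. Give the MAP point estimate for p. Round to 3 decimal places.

p̂_MAP = 0.074

The prior density ∝ p^3(1−p)^7 is the kernel of Beta(4, 8).
Data: 1 success in 44 trials. The binomial likelihood contributes p(1−p)^43, so the posterior is Beta(4+1, 8+43) = Beta(5, 51).
For Beta(a, b) with a, b > 1 the mode is (a−1)/(a+b−2) = 4/54 ≈ 0.074.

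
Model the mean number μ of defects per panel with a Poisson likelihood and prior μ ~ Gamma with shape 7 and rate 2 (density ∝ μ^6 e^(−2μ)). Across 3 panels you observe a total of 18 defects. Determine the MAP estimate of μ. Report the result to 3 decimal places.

μ̂_MAP = 4.800

Σxᵢ = 18, n = 3.
Posterior ∝ μ^6e^(−2μ) · μ^18e^(−3μ) = μ^24e^(−5μ), i.e. Gamma(shape=25, rate=5).
The mode of a Gamma(a, b) with a ≥ 1 (shape–rate) is (a−1)/b = 24/5 ≈ 4.800.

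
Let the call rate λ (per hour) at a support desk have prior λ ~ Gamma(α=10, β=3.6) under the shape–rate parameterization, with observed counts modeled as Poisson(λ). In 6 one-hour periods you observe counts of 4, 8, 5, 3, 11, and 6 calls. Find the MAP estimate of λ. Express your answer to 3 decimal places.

λ̂_MAP = 4.792

Σxᵢ = 4+8+5+3+11+6 = 37, with n = 6.
Posterior ∝ λ^9e^(−3.6λ) · λ^37e^(−6λ) = λ^46e^(−9.6λ), i.e. Gamma(shape=47, rate=9.6).
The mode of a Gamma(a, b) with a ≥ 1 (shape–rate) is (a−1)/b = 46/9.6 ≈ 4.792.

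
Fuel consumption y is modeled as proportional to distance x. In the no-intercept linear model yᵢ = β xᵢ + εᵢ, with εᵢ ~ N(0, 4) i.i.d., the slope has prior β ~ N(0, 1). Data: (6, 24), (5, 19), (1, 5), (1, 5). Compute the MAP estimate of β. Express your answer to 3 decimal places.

β̂_MAP = 3.716

log p(β | y) = −Σ(yᵢ − βxᵢ)²/(2·4) − β²/(2·1) + const.
Setting the derivative to zero: Σxᵢ(yᵢ − βxᵢ)/4 − β/1 = 0, so β = Σxᵢyᵢ / (Σxᵢ² + σ²/τ²).
Σxᵢyᵢ = 6·24 + 5·19 + 1·5 + 1·5 = 249; Σxᵢ² = 63; σ²/τ² = 4.
β̂_MAP = 249 / (63 + 4) = 249/67 ≈ 3.716.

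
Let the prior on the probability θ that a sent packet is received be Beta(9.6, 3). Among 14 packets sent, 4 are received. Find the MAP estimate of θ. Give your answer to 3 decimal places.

Prior: Beta(9.6, 3).
Data: 4 successes in 14 trials. The binomial likelihood contributes θ^4(1−θ)^10, so the posterior is Beta(9.6+4, 3+10) = Beta(13.6, 13).
For Beta(a, b) with a, b > 1 the mode is (a−1)/(a+b−2) = 12.6/24.6 ≈ 0.512.

θ̂_MAP = 0.512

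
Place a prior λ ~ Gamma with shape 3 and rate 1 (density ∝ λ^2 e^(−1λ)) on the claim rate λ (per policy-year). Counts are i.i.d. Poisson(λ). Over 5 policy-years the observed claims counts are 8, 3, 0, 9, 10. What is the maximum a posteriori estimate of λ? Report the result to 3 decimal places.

λ̂_MAP = 5.333

Σxᵢ = 8+3+0+9+10 = 30, with n = 5.
Posterior ∝ λ^2e^(−1λ) · λ^30e^(−5λ) = λ^32e^(−6λ), i.e. Gamma(shape=33, rate=6).
The mode of a Gamma(a, b) with a ≥ 1 (shape–rate) is (a−1)/b = 32/6 ≈ 5.333.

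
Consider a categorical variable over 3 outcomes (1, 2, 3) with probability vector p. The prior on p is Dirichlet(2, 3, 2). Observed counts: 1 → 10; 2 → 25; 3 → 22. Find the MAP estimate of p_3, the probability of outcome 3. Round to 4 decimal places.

MAP estimate: 0.3770

The posterior is Dirichlet(αᵢ + nᵢ) = Dirichlet(12, 28, 24).
For a Dirichlet(a₁,…,a_K) with all aᵢ > 1, the mode has j-th component (aⱼ − 1)/(Σaᵢ − K).
Here Σaᵢ = 64 and K = 3, so p_3 = (24 − 1)/(64 − 3) = 23/61 ≈ 0.3770.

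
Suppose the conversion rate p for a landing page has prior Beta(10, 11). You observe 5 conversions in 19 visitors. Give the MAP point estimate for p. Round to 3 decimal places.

Prior: Beta(10, 11).
Data: 5 successes in 19 trials. The binomial likelihood contributes p^5(1−p)^14, so the posterior is Beta(10+5, 11+14) = Beta(15, 25).
For Beta(a, b) with a, b > 1 the mode is (a−1)/(a+b−2) = 14/38 ≈ 0.368.

p̂_MAP = 0.368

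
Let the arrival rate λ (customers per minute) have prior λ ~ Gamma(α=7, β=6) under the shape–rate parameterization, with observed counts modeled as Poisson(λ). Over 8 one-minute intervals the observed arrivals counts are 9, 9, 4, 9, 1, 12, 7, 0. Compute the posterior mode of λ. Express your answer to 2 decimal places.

λ̂_MAP = 4.07

Σxᵢ = 9+9+4+9+1+12+7+0 = 51, with n = 8.
Posterior ∝ λ^6e^(−6λ) · λ^51e^(−8λ) = λ^57e^(−14λ), i.e. Gamma(shape=58, rate=14).
The mode of a Gamma(a, b) with a ≥ 1 (shape–rate) is (a−1)/b = 57/14 ≈ 4.07.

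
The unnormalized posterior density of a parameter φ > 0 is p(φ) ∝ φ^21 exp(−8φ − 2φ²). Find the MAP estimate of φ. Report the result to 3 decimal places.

φ̂_MAP = 1.500

ℓ'(φ) = 21/φ − 8 − 4φ. Setting this to zero and multiplying by φ: 4φ² + 8φ − 21 = 0.
φ = (−8 + √(8² + 4·4·21)) / (2·4) = (−8 + √400) / 8 = (−8 + 20)/8 = 3/2.
ℓ''(φ) = −21/φ² − 4 < 0, confirming a maximum.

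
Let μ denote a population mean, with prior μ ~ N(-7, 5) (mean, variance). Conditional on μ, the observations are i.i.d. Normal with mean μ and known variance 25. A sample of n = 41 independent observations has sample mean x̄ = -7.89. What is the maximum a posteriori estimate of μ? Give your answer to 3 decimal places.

n = 41, x̄ = -7.89.
For a Normal prior and Normal likelihood with known variance, the posterior is Normal; its mode equals its mean, the precision-weighted average.
Prior precision 1/σ₀² = 1/5 = 0.2; data precision n/σ² = 41/25 = 1.64.
μ̂ = (0.2·(-7) + 1.64·(-7.89)) / (0.2 + 1.64) = (-14.3396)/1.84 = -35849/4600 ≈ -7.793.

μ̂_MAP = -7.793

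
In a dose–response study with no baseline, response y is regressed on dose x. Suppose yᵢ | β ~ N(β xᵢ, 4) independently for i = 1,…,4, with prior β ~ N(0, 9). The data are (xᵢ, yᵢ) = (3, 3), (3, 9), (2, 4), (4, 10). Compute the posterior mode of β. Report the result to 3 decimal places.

β̂_MAP = 2.185

log p(β | y) = −Σ(yᵢ − βxᵢ)²/(2·4) − β²/(2·9) + const.
Setting the derivative to zero: Σxᵢ(yᵢ − βxᵢ)/4 − β/9 = 0, so β = Σxᵢyᵢ / (Σxᵢ² + σ²/τ²).
Σxᵢyᵢ = 3·3 + 3·9 + 2·4 + 4·10 = 84; Σxᵢ² = 38; σ²/τ² = 4/9.
β̂_MAP = 84 / (38 + 4/9) = 84/(346/9) = 378/173 ≈ 2.185.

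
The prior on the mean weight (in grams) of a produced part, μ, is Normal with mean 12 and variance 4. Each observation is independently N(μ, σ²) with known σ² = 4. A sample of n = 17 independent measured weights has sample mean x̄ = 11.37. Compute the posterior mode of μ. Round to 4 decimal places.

n = 17, x̄ = 11.37.
For a Normal prior and Normal likelihood with known variance, the posterior is Normal; its mode equals its mean, the precision-weighted average.
Prior precision 1/σ₀² = 1/4 = 0.25; data precision n/σ² = 17/4 = 4.25.
μ̂ = (0.25·12 + 4.25·11.37) / (0.25 + 4.25) = 51.3225/4.5 = 11.4050.

μ̂_MAP = 11.4050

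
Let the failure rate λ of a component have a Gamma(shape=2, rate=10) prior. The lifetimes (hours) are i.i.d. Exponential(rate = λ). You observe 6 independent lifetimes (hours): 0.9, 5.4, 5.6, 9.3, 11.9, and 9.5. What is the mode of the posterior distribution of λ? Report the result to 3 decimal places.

The Exponential(rate=λ) likelihood is ∝ λ^n e^(−λΣtᵢ). Here n = 6 and Σtᵢ = 0.9 + 5.4 + 5.6 + 9.3 + 11.9 + 9.5 = 42.6.
Posterior ∝ λe^(−10λ) · λ^6e^(−42.6λ) = λ^7e^(−52.6λ), i.e. Gamma(8, 52.6).
Mode = (a−1)/b = 7/52.6 ≈ 0.133.

λ̂_MAP = 0.133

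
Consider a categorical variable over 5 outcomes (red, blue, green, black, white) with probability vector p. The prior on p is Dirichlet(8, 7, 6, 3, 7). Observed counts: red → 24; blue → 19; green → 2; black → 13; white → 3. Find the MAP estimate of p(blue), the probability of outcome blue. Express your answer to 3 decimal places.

The posterior is Dirichlet(αᵢ + nᵢ) = Dirichlet(32, 26, 8, 16, 10).
For a Dirichlet(a₁,…,a_K) with all aᵢ > 1, the mode has j-th component (aⱼ − 1)/(Σaᵢ − K).
Here Σaᵢ = 92 and K = 5, so p(blue) = (26 − 1)/(92 − 5) = 25/87 ≈ 0.287.

MAP estimate of p(blue) = 0.287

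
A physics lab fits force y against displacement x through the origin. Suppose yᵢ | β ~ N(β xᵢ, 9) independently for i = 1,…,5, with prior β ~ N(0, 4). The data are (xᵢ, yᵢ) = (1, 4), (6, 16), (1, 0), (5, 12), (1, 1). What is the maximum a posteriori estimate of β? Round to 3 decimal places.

log p(β | y) = −Σ(yᵢ − βxᵢ)²/(2·9) − β²/(2·4) + const.
Setting the derivative to zero: Σxᵢ(yᵢ − βxᵢ)/9 − β/4 = 0, so β = Σxᵢyᵢ / (Σxᵢ² + σ²/τ²).
Σxᵢyᵢ = 1·4 + 6·16 + 1·0 + 5·12 + 1·1 = 161; Σxᵢ² = 64; σ²/τ² = 2.25.
β̂_MAP = 161 / (64 + 2.25) = 161/66.25 ≈ 2.430.

β̂_MAP = 2.430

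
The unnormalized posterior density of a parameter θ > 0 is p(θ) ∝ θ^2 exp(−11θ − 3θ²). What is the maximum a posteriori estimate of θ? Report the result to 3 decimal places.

θ̂_MAP = 0.167

ℓ'(θ) = 2/θ − 11 − 6θ. Setting this to zero and multiplying by θ: 6θ² + 11θ − 2 = 0.
θ = (−11 + √(11² + 4·6·2)) / (2·6) = (−11 + √169) / 12 = (−11 + 13)/12 = 1/6.
ℓ''(θ) = −2/θ² − 6 < 0, confirming a maximum.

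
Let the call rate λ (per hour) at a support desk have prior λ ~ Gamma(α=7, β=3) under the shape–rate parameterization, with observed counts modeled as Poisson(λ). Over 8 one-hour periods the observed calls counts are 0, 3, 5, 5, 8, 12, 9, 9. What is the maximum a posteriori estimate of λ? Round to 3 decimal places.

Σxᵢ = 0+3+5+5+8+12+9+9 = 51, with n = 8.
Posterior ∝ λ^6e^(−3λ) · λ^51e^(−8λ) = λ^57e^(−11λ), i.e. Gamma(shape=58, rate=11).
The mode of a Gamma(a, b) with a ≥ 1 (shape–rate) is (a−1)/b = 57/11 ≈ 5.182.

λ̂_MAP = 5.182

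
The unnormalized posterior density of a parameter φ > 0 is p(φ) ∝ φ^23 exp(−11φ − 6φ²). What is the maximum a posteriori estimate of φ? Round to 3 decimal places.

ℓ'(φ) = 23/φ − 11 − 12φ. Setting this to zero and multiplying by φ: 12φ² + 11φ − 23 = 0.
φ = (−11 + √(11² + 4·12·23)) / (2·12) = (−11 + √1225) / 24 = (−11 + 35)/24 = 1.
ℓ''(φ) = −23/φ² − 12 < 0, confirming a maximum.

φ̂_MAP = 1.000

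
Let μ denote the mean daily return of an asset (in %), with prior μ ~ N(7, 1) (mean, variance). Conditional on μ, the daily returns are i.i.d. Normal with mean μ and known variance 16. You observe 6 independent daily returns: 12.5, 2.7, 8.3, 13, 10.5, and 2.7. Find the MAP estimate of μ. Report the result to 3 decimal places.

n = 6; x̄ = (12.5 + 2.7 + 8.3 + 13 + 10.5 + 2.7)/6 = 49.7/6 = 497/60 ≈ 8.2833.
For a Normal prior and Normal likelihood with known variance, the posterior is Normal; its mode equals its mean, the precision-weighted average.
Prior precision 1/σ₀² = 1/1 = 1; data precision n/σ² = 6/16 = 0.375.
μ̂ = (1·7 + 0.375·(497/60)) / (1 + 0.375) = 10.10625/1.375 = 7.350.

μ̂_MAP = 7.350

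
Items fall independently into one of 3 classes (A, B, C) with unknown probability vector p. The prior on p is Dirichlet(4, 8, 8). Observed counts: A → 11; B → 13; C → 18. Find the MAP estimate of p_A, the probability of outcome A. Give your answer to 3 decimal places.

MAP estimate of p_A = 0.237

The posterior is Dirichlet(αᵢ + nᵢ) = Dirichlet(15, 21, 26).
For a Dirichlet(a₁,…,a_K) with all aᵢ > 1, the mode has j-th component (aⱼ − 1)/(Σaᵢ − K).
Here Σaᵢ = 62 and K = 3, so p_A = (15 − 1)/(62 − 3) = 14/59 ≈ 0.237.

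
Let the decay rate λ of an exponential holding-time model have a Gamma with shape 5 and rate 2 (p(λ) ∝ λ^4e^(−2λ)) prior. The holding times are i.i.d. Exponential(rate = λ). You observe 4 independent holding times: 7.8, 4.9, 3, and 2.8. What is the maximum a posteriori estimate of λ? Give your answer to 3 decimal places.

The Exponential(rate=λ) likelihood is ∝ λ^n e^(−λΣtᵢ). Here n = 4 and Σtᵢ = 7.8 + 4.9 + 3 + 2.8 = 18.5.
Posterior ∝ λ^4e^(−2λ) · λ^4e^(−18.5λ) = λ^8e^(−20.5λ), i.e. Gamma(9, 20.5).
Mode = (a−1)/b = 8/20.5 ≈ 0.390.

λ̂_MAP = 0.390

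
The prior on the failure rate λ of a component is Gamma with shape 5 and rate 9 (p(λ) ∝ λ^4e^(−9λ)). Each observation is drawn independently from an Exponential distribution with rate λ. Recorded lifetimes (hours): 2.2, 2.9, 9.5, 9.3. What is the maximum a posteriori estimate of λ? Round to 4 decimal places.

The Exponential(rate=λ) likelihood is ∝ λ^n e^(−λΣtᵢ). Here n = 4 and Σtᵢ = 2.2 + 2.9 + 9.5 + 9.3 = 23.9.
Posterior ∝ λ^4e^(−9λ) · λ^4e^(−23.9λ) = λ^8e^(−32.9λ), i.e. Gamma(9, 32.9).
Mode = (a−1)/b = 8/32.9 ≈ 0.2432.

λ̂_MAP = 0.2432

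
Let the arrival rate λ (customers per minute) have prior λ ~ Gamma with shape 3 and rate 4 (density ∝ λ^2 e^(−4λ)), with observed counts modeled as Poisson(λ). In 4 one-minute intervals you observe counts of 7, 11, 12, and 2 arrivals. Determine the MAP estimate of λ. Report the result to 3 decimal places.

λ̂_MAP = 4.250

Σxᵢ = 7+11+12+2 = 32, with n = 4.
Posterior ∝ λ^2e^(−4λ) · λ^32e^(−4λ) = λ^34e^(−8λ), i.e. Gamma(shape=35, rate=8).
The mode of a Gamma(a, b) with a ≥ 1 (shape–rate) is (a−1)/b = 34/8 ≈ 4.250.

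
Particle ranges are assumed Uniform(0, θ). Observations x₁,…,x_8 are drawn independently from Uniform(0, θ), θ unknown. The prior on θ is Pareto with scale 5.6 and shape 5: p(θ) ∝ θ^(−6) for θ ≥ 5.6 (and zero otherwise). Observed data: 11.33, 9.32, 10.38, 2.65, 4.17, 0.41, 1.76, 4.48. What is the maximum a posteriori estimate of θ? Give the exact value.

θ̂_MAP = 11.33

The Uniform(0, θ) likelihood is θ^(−n) for θ ≥ max(xᵢ), zero otherwise. Here max(xᵢ) = 11.33.
Posterior ∝ θ^(−6) · θ^(−8) = θ^(−14) on θ ≥ max(5.6, 11.33) = 11.33.
This density is strictly decreasing in θ, so the posterior mode lies at the lower boundary of the support.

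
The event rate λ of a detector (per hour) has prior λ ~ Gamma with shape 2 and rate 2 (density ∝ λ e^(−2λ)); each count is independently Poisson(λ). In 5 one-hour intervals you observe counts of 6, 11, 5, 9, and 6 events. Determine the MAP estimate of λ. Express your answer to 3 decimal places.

λ̂_MAP = 5.429

Σxᵢ = 6+11+5+9+6 = 37, with n = 5.
Posterior ∝ λe^(−2λ) · λ^37e^(−5λ) = λ^38e^(−7λ), i.e. Gamma(shape=39, rate=7).
The mode of a Gamma(a, b) with a ≥ 1 (shape–rate) is (a−1)/b = 38/7 ≈ 5.429.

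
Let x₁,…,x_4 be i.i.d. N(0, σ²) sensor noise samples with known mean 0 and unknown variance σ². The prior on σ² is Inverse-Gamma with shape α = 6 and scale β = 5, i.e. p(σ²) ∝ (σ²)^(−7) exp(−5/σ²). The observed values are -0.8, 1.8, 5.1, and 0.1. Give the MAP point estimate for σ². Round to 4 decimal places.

σ̂²_MAP = 2.2167

Sum of squared deviations about the known mean: SS = (-0.8−0)² + (1.8−0)² + (5.1−0)² + (0.1−0)² = 29.9.
The Normal likelihood contributes (σ²)^(−n/2) exp(−SS/(2σ²)), so the posterior is Inverse-Gamma(α + n/2, β + SS/2) = Inverse-Gamma(8, 19.95).
The mode of Inverse-Gamma(a, b) is b/(a+1) = 19.95/9 ≈ 2.2167.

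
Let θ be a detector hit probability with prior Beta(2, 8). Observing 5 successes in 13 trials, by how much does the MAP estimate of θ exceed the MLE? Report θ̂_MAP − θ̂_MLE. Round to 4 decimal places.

Posterior is Beta(7, 16); MAP = (7−1)/(23−2) = 6/21 ≈ 0.28571.
MLE ignores the prior: θ̂_MLE = k/n = 5/13 ≈ 0.38462.
Difference = 6/21 − 5/13 = -9/91 ≈ -0.0989.

MAP − MLE = -0.0989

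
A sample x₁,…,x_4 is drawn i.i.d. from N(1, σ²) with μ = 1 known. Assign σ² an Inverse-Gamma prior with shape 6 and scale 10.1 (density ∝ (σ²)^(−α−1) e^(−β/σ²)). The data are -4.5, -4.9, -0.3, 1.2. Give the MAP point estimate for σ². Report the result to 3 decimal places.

σ̂²_MAP = 4.833

Sum of squared deviations about the known mean: SS = (-4.5−1)² + (-4.9−1)² + (-0.3−1)² + (1.2−1)² = 66.79.
The Normal likelihood contributes (σ²)^(−n/2) exp(−SS/(2σ²)), so the posterior is Inverse-Gamma(α + n/2, β + SS/2) = Inverse-Gamma(8, 43.495).
The mode of Inverse-Gamma(a, b) is b/(a+1) = 43.495/9 ≈ 4.833.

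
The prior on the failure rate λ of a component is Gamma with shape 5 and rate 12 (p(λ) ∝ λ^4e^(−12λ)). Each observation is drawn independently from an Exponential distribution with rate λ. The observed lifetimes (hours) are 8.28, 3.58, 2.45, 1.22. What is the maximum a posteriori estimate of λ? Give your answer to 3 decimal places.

λ̂_MAP = 0.291

The Exponential(rate=λ) likelihood is ∝ λ^n e^(−λΣtᵢ). Here n = 4 and Σtᵢ = 8.28 + 3.58 + 2.45 + 1.22 = 15.53.
Posterior ∝ λ^4e^(−12λ) · λ^4e^(−15.53λ) = λ^8e^(−27.53λ), i.e. Gamma(9, 27.53).
Mode = (a−1)/b = 8/27.53 ≈ 0.291.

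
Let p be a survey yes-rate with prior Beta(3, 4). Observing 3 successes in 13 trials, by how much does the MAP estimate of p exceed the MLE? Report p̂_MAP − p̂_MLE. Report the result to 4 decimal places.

Posterior is Beta(6, 14); MAP = (6−1)/(20−2) = 5/18 ≈ 0.27778.
MLE ignores the prior: p̂_MLE = k/n = 3/13 ≈ 0.23077.
Difference = 5/18 − 3/13 = 11/234 ≈ 0.0470.

MAP − MLE = 0.0470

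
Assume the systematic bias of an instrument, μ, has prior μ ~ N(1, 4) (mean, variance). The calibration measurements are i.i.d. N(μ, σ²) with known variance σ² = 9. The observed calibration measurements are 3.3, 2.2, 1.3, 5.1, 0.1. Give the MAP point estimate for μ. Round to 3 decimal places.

μ̂_MAP = 1.966

n = 5; x̄ = (3.3 + 2.2 + 1.3 + 5.1 + 0.1)/5 = 12/5 = 2.4.
For a Normal prior and Normal likelihood with known variance, the posterior is Normal; its mode equals its mean, the precision-weighted average.
Prior precision 1/σ₀² = 1/4 = 0.25; data precision n/σ² = 5/9.
μ̂ = (0.25·1 + (5/9)·2.4) / (0.25 + 5/9) = (19/12)/(29/36) = 57/29 ≈ 1.966.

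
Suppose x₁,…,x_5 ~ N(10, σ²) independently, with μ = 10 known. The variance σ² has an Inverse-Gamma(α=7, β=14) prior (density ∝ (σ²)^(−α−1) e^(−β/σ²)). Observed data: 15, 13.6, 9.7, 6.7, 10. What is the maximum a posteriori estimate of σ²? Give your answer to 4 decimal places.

σ̂²_MAP = 3.6638

Sum of squared deviations about the known mean: SS = (15−10)² + (13.6−10)² + (9.7−10)² + (6.7−10)² + (10−10)² = 48.94.
The Normal likelihood contributes (σ²)^(−n/2) exp(−SS/(2σ²)), so the posterior is Inverse-Gamma(α + n/2, β + SS/2) = Inverse-Gamma(9.5, 38.47).
The mode of Inverse-Gamma(a, b) is b/(a+1) = 38.47/10.5 ≈ 3.6638.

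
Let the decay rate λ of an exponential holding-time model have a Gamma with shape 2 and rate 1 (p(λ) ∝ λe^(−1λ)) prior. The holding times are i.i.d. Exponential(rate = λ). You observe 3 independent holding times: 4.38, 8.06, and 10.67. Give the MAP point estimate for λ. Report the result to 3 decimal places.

λ̂_MAP = 0.166

The Exponential(rate=λ) likelihood is ∝ λ^n e^(−λΣtᵢ). Here n = 3 and Σtᵢ = 4.38 + 8.06 + 10.67 = 23.11.
Posterior ∝ λe^(−1λ) · λ^3e^(−23.11λ) = λ^4e^(−24.11λ), i.e. Gamma(5, 24.11).
Mode = (a−1)/b = 4/24.11 ≈ 0.166.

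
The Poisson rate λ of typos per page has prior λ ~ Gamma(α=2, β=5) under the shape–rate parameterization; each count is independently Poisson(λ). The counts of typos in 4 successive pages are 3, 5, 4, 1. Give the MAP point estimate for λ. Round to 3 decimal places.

Σxᵢ = 3+5+4+1 = 13, with n = 4.
Posterior ∝ λe^(−5λ) · λ^13e^(−4λ) = λ^14e^(−9λ), i.e. Gamma(shape=15, rate=9).
The mode of a Gamma(a, b) with a ≥ 1 (shape–rate) is (a−1)/b = 14/9 ≈ 1.556.

λ̂_MAP = 1.556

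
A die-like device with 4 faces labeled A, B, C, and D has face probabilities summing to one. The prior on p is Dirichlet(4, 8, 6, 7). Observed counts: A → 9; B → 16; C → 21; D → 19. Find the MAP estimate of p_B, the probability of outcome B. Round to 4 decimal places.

MAP estimate of p_B = 0.2674

The posterior is Dirichlet(αᵢ + nᵢ) = Dirichlet(13, 24, 27, 26).
For a Dirichlet(a₁,…,a_K) with all aᵢ > 1, the mode has j-th component (aⱼ − 1)/(Σaᵢ − K).
Here Σaᵢ = 90 and K = 4, so p_B = (24 − 1)/(90 − 4) = 23/86 ≈ 0.2674.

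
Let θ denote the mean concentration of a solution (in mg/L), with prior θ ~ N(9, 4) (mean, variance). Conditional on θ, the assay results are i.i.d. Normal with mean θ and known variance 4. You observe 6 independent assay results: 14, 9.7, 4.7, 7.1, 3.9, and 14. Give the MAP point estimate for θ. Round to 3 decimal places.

θ̂_MAP = 8.914

n = 6; x̄ = (14 + 9.7 + 4.7 + 7.1 + 3.9 + 14)/6 = 53.4/6 = 8.9.
For a Normal prior and Normal likelihood with known variance, the posterior is Normal; its mode equals its mean, the precision-weighted average.
Prior precision 1/σ₀² = 1/4 = 0.25; data precision n/σ² = 6/4 = 1.5.
θ̂ = (0.25·9 + 1.5·8.9) / (0.25 + 1.5) = 15.6/1.75 = 312/35 ≈ 8.914.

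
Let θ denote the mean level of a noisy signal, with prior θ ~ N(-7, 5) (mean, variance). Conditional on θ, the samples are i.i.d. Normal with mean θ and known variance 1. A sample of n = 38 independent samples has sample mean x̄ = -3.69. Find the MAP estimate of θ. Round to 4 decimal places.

θ̂_MAP = -3.7073

n = 38, x̄ = -3.69.
For a Normal prior and Normal likelihood with known variance, the posterior is Normal; its mode equals its mean, the precision-weighted average.
Prior precision 1/σ₀² = 1/5 = 0.2; data precision n/σ² = 38/1 = 38.
θ̂ = (0.2·(-7) + 38·(-3.69)) / (0.2 + 38) = (-141.62)/38.2 = -7081/1910 ≈ -3.7073.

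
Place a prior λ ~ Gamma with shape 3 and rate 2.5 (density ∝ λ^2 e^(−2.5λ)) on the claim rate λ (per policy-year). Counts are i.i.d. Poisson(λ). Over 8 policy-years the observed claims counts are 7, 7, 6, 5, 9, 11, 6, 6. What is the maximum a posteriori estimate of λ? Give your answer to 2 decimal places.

Σxᵢ = 7+7+6+5+9+11+6+6 = 57, with n = 8.
Posterior ∝ λ^2e^(−2.5λ) · λ^57e^(−8λ) = λ^59e^(−10.5λ), i.e. Gamma(shape=60, rate=10.5).
The mode of a Gamma(a, b) with a ≥ 1 (shape–rate) is (a−1)/b = 59/10.5 ≈ 5.62.

λ̂_MAP = 5.62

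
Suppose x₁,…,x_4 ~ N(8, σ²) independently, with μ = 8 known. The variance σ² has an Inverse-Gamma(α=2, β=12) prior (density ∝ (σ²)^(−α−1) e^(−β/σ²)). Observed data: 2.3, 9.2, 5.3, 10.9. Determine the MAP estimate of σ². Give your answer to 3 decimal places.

σ̂²_MAP = 7.363

Sum of squared deviations about the known mean: SS = (2.3−8)² + (9.2−8)² + (5.3−8)² + (10.9−8)² = 49.63.
The Normal likelihood contributes (σ²)^(−n/2) exp(−SS/(2σ²)), so the posterior is Inverse-Gamma(α + n/2, β + SS/2) = Inverse-Gamma(4, 36.815).
The mode of Inverse-Gamma(a, b) is b/(a+1) = 36.815/5 ≈ 7.363.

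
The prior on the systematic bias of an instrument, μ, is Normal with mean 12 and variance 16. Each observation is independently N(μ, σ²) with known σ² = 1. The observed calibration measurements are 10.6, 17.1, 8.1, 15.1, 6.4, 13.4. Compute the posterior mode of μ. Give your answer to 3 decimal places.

n = 6; x̄ = (10.6 + 17.1 + 8.1 + 15.1 + 6.4 + 13.4)/6 = 70.7/6 = 707/60 ≈ 11.7833.
For a Normal prior and Normal likelihood with known variance, the posterior is Normal; its mode equals its mean, the precision-weighted average.
Prior precision 1/σ₀² = 1/16 = 0.0625; data precision n/σ² = 6/1 = 6.
μ̂ = (0.0625·12 + 6·(707/60)) / (0.0625 + 6) = 71.45/6.0625 = 5716/485 ≈ 11.786.

μ̂_MAP = 11.786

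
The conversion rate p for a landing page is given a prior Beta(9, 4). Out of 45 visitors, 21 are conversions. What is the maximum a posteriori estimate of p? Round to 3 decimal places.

p̂_MAP = 0.518

Prior: Beta(9, 4).
Data: 21 successes in 45 trials. The binomial likelihood contributes p^21(1−p)^24, so the posterior is Beta(9+21, 4+24) = Beta(30, 28).
For Beta(a, b) with a, b > 1 the mode is (a−1)/(a+b−2) = 29/56 ≈ 0.518.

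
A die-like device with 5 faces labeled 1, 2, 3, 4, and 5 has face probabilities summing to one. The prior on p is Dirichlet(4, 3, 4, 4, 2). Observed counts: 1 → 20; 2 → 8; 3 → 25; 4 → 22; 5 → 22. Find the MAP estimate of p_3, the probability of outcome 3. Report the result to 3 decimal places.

MAP estimate: 0.257

The posterior is Dirichlet(αᵢ + nᵢ) = Dirichlet(24, 11, 29, 26, 24).
For a Dirichlet(a₁,…,a_K) with all aᵢ > 1, the mode has j-th component (aⱼ − 1)/(Σaᵢ − K).
Here Σaᵢ = 114 and K = 5, so p_3 = (29 − 1)/(114 − 5) = 28/109 ≈ 0.257.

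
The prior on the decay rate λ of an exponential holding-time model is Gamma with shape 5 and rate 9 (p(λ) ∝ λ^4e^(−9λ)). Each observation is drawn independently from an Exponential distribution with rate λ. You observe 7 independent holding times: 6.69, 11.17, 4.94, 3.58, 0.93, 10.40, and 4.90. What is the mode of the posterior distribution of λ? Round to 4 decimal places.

λ̂_MAP = 0.2131

The Exponential(rate=λ) likelihood is ∝ λ^n e^(−λΣtᵢ). Here n = 7 and Σtᵢ = 6.69 + 11.17 + 4.94 + 3.58 + 0.93 + 10.40 + 4.90 = 42.61.
Posterior ∝ λ^4e^(−9λ) · λ^7e^(−42.61λ) = λ^11e^(−51.61λ), i.e. Gamma(12, 51.61).
Mode = (a−1)/b = 11/51.61 ≈ 0.2131.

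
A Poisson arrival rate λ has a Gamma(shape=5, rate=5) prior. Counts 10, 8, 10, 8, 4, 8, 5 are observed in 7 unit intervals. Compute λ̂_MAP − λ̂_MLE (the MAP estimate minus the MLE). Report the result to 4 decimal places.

Σxᵢ = 53. Posterior is Gamma(58, 12); MAP = (58−1)/12 = 57/12 ≈ 4.75000.
MLE = x̄ = 53/7 ≈ 7.57143.
Difference = 57/12 − 53/7 = -79/28 ≈ -2.8214.

MAP − MLE = -2.8214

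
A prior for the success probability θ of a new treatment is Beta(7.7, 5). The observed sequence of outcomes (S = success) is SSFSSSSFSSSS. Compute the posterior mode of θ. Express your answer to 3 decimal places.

θ̂_MAP = 0.736

Prior: Beta(7.7, 5).
Data: 10 successes in 12 trials (from the sequence). The binomial likelihood contributes θ^10(1−θ)^2, so the posterior is Beta(7.7+10, 5+2) = Beta(17.7, 7).
For Beta(a, b) with a, b > 1 the mode is (a−1)/(a+b−2) = 16.7/22.7 ≈ 0.736.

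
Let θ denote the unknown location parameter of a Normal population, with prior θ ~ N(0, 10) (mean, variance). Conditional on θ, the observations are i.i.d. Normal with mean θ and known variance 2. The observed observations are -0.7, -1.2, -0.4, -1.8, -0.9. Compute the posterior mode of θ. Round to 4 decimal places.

θ̂_MAP = -0.9615

n = 5; x̄ = ((-0.7) + (-1.2) + (-0.4) + (-1.8) + (-0.9))/5 = -5/5 = -1.
For a Normal prior and Normal likelihood with known variance, the posterior is Normal; its mode equals its mean, the precision-weighted average.
Prior precision 1/σ₀² = 1/10 = 0.1; data precision n/σ² = 5/2 = 2.5.
θ̂ = (0.1·0 + 2.5·(-1)) / (0.1 + 2.5) = (-2.5)/2.6 = -25/26 ≈ -0.9615.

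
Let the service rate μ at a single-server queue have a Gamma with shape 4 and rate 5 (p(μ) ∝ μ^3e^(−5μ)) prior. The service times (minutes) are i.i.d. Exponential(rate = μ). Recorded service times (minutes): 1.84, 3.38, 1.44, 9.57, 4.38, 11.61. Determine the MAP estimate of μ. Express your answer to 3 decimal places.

The Exponential(rate=μ) likelihood is ∝ μ^n e^(−μΣtᵢ). Here n = 6 and Σtᵢ = 1.84 + 3.38 + 1.44 + 9.57 + 4.38 + 11.61 = 32.22.
Posterior ∝ μ^3e^(−5μ) · μ^6e^(−32.22μ) = μ^9e^(−37.22μ), i.e. Gamma(10, 37.22).
Mode = (a−1)/b = 9/37.22 ≈ 0.242.

μ̂_MAP = 0.242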